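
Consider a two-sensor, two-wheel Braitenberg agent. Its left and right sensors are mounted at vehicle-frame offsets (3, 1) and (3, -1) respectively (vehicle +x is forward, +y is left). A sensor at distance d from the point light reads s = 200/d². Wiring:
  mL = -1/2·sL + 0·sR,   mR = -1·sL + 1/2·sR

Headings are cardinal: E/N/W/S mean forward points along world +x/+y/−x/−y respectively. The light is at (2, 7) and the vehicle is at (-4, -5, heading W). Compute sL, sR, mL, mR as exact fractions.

left sensor world pos  = (-7, -6); dL² = 250
right sensor world pos = (-7, -4); dR² = 202
sL = 200/250 = 4/5
sR = 200/202 = 100/101
mL = -1/2·sL + 0·sR = -2/5
mR = -1·sL + 1/2·sR = -154/505

4/5 100/101 -2/5 -154/505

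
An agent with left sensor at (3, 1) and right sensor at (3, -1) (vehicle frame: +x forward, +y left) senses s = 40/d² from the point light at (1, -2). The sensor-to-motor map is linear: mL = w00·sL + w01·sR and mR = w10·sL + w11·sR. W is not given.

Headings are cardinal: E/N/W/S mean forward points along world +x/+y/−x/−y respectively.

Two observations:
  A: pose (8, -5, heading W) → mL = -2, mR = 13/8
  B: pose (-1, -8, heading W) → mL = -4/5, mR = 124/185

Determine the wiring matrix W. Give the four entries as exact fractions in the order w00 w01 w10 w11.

0 -1 1/2 1/2

obs A: pose=(8,-5,W) → sL=5/4, sR=2, mL=-2, mR=13/8
obs B: pose=(-1,-8,W) → sL=20/37, sR=4/5, mL=-4/5, mR=124/185
sensor matrix S = [[5/4, 2], [20/37, 4/5]]; det S = -3/37
solve [mL_A; mL_B] = S·[w00; w01] and [mR_A; mR_B] = S·[w10; w11]:
  w00 = 0, w01 = -1, w10 = 1/2, w11 = 1/2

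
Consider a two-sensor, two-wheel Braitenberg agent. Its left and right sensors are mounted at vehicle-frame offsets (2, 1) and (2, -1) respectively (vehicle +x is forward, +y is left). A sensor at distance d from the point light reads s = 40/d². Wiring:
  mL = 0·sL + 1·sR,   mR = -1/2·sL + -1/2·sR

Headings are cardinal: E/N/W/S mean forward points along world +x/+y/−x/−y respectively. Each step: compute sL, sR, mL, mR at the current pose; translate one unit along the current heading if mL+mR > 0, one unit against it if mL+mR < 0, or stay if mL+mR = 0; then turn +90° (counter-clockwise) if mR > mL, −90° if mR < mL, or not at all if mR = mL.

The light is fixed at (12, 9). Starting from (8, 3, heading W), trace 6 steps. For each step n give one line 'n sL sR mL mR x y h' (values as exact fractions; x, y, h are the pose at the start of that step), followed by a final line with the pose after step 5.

n=0: pose=(8,3,W); sL=8/17, sR=40/61; mL=40/61, mR=-584/1037; mL+mR=96/1037 → advance +1; mR−mL=-1264/1037 → turn -1·90°
n=1: pose=(7,3,N); sL=10/13, sR=5/4; mL=5/4, mR=-105/104; mL+mR=25/104 → advance +1; mR−mL=-235/104 → turn -1·90°
n=2: pose=(7,4,E); sL=8/5, sR=8/9; mL=8/9, mR=-56/45; mL+mR=-16/45 → advance -1; mR−mL=-32/15 → turn -1·90°
n=3: pose=(6,4,S); sL=20/37, sR=20/49; mL=20/49, mR=-860/1813; mL+mR=-120/1813 → advance -1; mR−mL=-1600/1813 → turn -1·90°
n=4: pose=(6,5,W); sL=40/89, sR=40/73; mL=40/73, mR=-3240/6497; mL+mR=320/6497 → advance +1; mR−mL=-6800/6497 → turn -1·90°
n=5: pose=(5,5,N); sL=10/17, sR=1; mL=1, mR=-27/34; mL+mR=7/34 → advance +1; mR−mL=-61/34 → turn -1·90°

0 8/17 40/61 40/61 -584/1037 8 3 W
1 10/13 5/4 5/4 -105/104 7 3 N
2 8/5 8/9 8/9 -56/45 7 4 E
3 20/37 20/49 20/49 -860/1813 6 4 S
4 40/89 40/73 40/73 -3240/6497 6 5 W
5 10/17 1 1 -27/34 5 5 N
final 5 6 E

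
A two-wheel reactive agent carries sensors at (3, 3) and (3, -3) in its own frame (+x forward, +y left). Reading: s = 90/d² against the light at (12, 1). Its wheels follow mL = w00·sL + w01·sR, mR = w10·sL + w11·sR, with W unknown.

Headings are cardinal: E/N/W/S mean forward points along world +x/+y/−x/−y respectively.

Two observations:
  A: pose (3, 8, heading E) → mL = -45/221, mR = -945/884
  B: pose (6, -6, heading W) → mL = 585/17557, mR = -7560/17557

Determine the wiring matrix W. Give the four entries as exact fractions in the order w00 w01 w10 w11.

obs A: pose=(3,8,E) → sL=45/68, sR=45/26, mL=-45/221, mR=-945/884
obs B: pose=(6,-6,W) → sL=90/181, sR=90/97, mL=585/17557, mR=-7560/17557
sensor matrix S = [[45/68, 45/26], [90/181, 90/97]]; det S = -1913625/7760194
solve [mL_A; mL_B] = S·[w00; w01] and [mR_A; mR_B] = S·[w10; w11]:
  w00 = 1, w01 = -1/2, w10 = 1, w11 = -1

1 -1/2 1 -1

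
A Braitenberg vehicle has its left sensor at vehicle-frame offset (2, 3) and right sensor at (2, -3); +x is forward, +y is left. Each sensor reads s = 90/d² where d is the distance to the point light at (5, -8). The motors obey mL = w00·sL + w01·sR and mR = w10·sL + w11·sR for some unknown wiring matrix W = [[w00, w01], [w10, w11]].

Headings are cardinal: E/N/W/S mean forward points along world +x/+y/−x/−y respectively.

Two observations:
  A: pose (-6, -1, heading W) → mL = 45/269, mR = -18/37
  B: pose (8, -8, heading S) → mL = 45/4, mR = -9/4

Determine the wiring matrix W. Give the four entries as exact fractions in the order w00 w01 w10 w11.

obs A: pose=(-6,-1,W) → sL=18/37, sR=90/269, mL=45/269, mR=-18/37
obs B: pose=(8,-8,S) → sL=9/4, sR=45/2, mL=45/4, mR=-9/4
sensor matrix S = [[18/37, 90/269], [9/4, 45/2]]; det S = 202905/19906
solve [mL_A; mL_B] = S·[w00; w01] and [mR_A; mR_B] = S·[w10; w11]:
  w00 = 0, w01 = 1/2, w10 = -1, w11 = 0

0 1/2 -1 0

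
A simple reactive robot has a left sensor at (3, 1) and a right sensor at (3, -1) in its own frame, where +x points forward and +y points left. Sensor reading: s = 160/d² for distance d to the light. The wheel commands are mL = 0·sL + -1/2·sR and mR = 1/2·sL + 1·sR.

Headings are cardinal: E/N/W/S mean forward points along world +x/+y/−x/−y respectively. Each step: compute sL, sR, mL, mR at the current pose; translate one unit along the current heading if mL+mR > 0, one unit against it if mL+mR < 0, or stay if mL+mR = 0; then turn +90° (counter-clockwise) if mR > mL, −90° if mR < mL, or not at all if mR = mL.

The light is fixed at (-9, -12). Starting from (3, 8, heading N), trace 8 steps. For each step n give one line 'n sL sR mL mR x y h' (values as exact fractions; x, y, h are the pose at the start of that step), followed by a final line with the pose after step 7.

n=0: pose=(3,8,N); sL=16/65, sR=80/349; mL=-40/349, mR=7992/22685; mL+mR=5392/22685 → advance +1; mR−mL=10592/22685 → turn +1·90°
n=1: pose=(3,9,W); sL=160/481, sR=32/113; mL=-16/113, mR=24432/54353; mL+mR=16736/54353 → advance +1; mR−mL=32128/54353 → turn +1·90°
n=2: pose=(2,9,S); sL=40/117, sR=20/53; mL=-10/53, mR=3400/6201; mL+mR=2230/6201 → advance +1; mR−mL=4570/6201 → turn +1·90°
n=3: pose=(2,8,E); sL=160/637, sR=160/557; mL=-80/557, mR=146480/354809; mL+mR=95520/354809 → advance +1; mR−mL=197440/354809 → turn +1·90°
n=4: pose=(3,8,N); sL=16/65, sR=80/349; mL=-40/349, mR=7992/22685; mL+mR=5392/22685 → advance +1; mR−mL=10592/22685 → turn +1·90°
n=5: pose=(3,9,W); sL=160/481, sR=32/113; mL=-16/113, mR=24432/54353; mL+mR=16736/54353 → advance +1; mR−mL=32128/54353 → turn +1·90°
n=6: pose=(2,9,S); sL=40/117, sR=20/53; mL=-10/53, mR=3400/6201; mL+mR=2230/6201 → advance +1; mR−mL=4570/6201 → turn +1·90°
n=7: pose=(2,8,E); sL=160/637, sR=160/557; mL=-80/557, mR=146480/354809; mL+mR=95520/354809 → advance +1; mR−mL=197440/354809 → turn +1·90°

0 16/65 80/349 -40/349 7992/22685 3 8 N
1 160/481 32/113 -16/113 24432/54353 3 9 W
2 40/117 20/53 -10/53 3400/6201 2 9 S
3 160/637 160/557 -80/557 146480/354809 2 8 E
4 16/65 80/349 -40/349 7992/22685 3 8 N
5 160/481 32/113 -16/113 24432/54353 3 9 W
6 40/117 20/53 -10/53 3400/6201 2 9 S
7 160/637 160/557 -80/557 146480/354809 2 8 E
final 3 8 N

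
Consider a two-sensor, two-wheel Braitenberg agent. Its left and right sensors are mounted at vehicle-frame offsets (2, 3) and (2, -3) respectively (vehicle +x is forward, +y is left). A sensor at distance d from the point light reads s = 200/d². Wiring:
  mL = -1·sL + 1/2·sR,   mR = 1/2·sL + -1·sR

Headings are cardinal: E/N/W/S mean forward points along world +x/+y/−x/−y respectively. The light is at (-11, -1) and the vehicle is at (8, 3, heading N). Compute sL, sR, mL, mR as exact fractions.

50/73 5/13 -935/1898 -40/949

left sensor world pos  = (5, 5); dL² = 292
right sensor world pos = (11, 5); dR² = 520
sL = 200/292 = 50/73
sR = 200/520 = 5/13
mL = -1·sL + 1/2·sR = -935/1898
mR = 1/2·sL + -1·sR = -40/949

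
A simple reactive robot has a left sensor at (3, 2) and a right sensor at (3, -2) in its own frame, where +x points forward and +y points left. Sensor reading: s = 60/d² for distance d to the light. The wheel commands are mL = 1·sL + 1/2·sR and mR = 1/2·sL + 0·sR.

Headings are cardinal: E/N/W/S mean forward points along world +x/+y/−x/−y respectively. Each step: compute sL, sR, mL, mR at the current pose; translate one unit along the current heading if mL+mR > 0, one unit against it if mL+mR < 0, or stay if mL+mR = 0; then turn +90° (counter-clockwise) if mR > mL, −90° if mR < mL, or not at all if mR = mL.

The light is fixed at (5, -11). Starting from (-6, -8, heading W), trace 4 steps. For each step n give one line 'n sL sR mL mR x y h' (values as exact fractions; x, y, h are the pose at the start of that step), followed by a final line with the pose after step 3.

0 60/197 60/221 19170/43537 30/197 -6 -8 W
1 15/58 15/34 945/1972 15/116 -7 -8 N
2 20/39 12/17 574/663 10/39 -7 -7 E
3 30/41 6/17 633/697 15/41 -6 -7 S
final -6 -8 W

n=0: pose=(-6,-8,W); sL=60/197, sR=60/221; mL=19170/43537, mR=30/197; mL+mR=25800/43537 → advance +1; mR−mL=-12540/43537 → turn -1·90°
n=1: pose=(-7,-8,N); sL=15/58, sR=15/34; mL=945/1972, mR=15/116; mL+mR=300/493 → advance +1; mR−mL=-345/986 → turn -1·90°
n=2: pose=(-7,-7,E); sL=20/39, sR=12/17; mL=574/663, mR=10/39; mL+mR=248/221 → advance +1; mR−mL=-404/663 → turn -1·90°
n=3: pose=(-6,-7,S); sL=30/41, sR=6/17; mL=633/697, mR=15/41; mL+mR=888/697 → advance +1; mR−mL=-378/697 → turn -1·90°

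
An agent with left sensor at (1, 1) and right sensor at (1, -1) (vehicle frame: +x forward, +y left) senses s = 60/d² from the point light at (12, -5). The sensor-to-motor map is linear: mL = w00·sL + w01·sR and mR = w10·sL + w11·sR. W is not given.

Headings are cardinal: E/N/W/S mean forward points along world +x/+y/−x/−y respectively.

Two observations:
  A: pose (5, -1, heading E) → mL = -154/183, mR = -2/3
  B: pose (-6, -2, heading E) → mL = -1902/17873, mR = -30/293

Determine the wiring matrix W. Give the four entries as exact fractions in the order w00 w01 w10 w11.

obs A: pose=(5,-1,E) → sL=60/61, sR=4/3, mL=-154/183, mR=-2/3
obs B: pose=(-6,-2,E) → sL=12/61, sR=60/293, mL=-1902/17873, mR=-30/293
sensor matrix S = [[60/61, 4/3], [12/61, 60/293]]; det S = -1088/17873
solve [mL_A; mL_B] = S·[w00; w01] and [mR_A; mR_B] = S·[w10; w11]:
  w00 = 1/2, w01 = -1, w10 = 0, w11 = -1/2

1/2 -1 0 -1/2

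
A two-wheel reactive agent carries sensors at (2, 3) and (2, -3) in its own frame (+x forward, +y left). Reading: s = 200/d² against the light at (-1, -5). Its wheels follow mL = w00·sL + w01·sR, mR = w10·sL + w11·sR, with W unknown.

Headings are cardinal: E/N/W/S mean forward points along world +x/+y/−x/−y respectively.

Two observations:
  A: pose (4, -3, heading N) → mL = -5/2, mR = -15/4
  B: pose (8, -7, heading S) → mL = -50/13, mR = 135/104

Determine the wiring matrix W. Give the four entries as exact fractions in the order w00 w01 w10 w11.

0 -1 -1/2 1/2

obs A: pose=(4,-3,N) → sL=10, sR=5/2, mL=-5/2, mR=-15/4
obs B: pose=(8,-7,S) → sL=5/4, sR=50/13, mL=-50/13, mR=135/104
sensor matrix S = [[10, 5/2], [5/4, 50/13]]; det S = 3675/104
solve [mL_A; mL_B] = S·[w00; w01] and [mR_A; mR_B] = S·[w10; w11]:
  w00 = 0, w01 = -1, w10 = -1/2, w11 = 1/2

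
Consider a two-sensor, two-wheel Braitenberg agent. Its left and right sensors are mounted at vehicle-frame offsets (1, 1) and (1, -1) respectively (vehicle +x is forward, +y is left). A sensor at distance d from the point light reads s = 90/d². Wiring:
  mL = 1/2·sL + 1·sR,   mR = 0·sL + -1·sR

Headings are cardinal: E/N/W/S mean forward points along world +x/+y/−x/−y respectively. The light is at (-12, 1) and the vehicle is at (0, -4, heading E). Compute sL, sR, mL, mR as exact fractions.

18/37 18/41 1035/1517 -18/41

left sensor world pos  = (1, -3); dL² = 185
right sensor world pos = (1, -5); dR² = 205
sL = 90/185 = 18/37
sR = 90/205 = 18/41
mL = 1/2·sL + 1·sR = 1035/1517
mR = 0·sL + -1·sR = -18/41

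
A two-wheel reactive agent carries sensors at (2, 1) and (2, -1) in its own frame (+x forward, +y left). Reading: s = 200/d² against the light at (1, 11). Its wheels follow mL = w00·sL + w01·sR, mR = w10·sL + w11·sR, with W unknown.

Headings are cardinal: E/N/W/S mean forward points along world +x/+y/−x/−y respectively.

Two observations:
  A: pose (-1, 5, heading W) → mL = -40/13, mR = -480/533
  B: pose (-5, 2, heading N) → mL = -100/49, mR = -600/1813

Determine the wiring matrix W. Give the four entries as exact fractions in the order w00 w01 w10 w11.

-1 0 1/2 -1/2

obs A: pose=(-1,5,W) → sL=40/13, sR=200/41, mL=-40/13, mR=-480/533
obs B: pose=(-5,2,N) → sL=100/49, sR=100/37, mL=-100/49, mR=-600/1813
sensor matrix S = [[40/13, 200/41], [100/49, 100/37]]; det S = -1584000/966329
solve [mL_A; mL_B] = S·[w00; w01] and [mR_A; mR_B] = S·[w10; w11]:
  w00 = -1, w01 = 0, w10 = 1/2, w11 = -1/2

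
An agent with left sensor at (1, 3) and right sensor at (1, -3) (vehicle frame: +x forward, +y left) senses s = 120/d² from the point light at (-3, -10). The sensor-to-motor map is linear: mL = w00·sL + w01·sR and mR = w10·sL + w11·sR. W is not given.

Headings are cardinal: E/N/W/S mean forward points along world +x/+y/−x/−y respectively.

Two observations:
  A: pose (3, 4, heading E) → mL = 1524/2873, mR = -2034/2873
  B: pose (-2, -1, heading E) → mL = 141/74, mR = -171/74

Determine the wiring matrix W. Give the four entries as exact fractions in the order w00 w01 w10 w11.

obs A: pose=(3,4,E) → sL=60/169, sR=12/17, mL=1524/2873, mR=-2034/2873
obs B: pose=(-2,-1,E) → sL=30/37, sR=3, mL=141/74, mR=-171/74
sensor matrix S = [[60/169, 12/17], [30/37, 3]]; det S = 52380/106301
solve [mL_A; mL_B] = S·[w00; w01] and [mR_A; mR_B] = S·[w10; w11]:
  w00 = 1/2, w01 = 1/2, w10 = -1, w11 = -1/2

1/2 1/2 -1 -1/2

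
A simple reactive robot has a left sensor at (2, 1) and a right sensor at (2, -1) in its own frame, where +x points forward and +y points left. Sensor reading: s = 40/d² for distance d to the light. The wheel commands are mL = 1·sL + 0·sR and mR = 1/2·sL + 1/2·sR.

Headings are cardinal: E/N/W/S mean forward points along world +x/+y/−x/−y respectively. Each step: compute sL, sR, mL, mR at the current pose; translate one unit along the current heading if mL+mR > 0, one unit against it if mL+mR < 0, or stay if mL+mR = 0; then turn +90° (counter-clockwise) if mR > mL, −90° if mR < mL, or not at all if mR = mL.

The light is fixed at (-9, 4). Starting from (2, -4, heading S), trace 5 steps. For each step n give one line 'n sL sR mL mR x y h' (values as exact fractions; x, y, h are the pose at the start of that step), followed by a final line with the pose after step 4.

n=0: pose=(2,-4,S); sL=10/61, sR=1/5; mL=10/61, mR=111/610; mL+mR=211/610 → advance +1; mR−mL=11/610 → turn +1·90°
n=1: pose=(2,-5,E); sL=40/233, sR=40/269; mL=40/233, mR=10040/62677; mL+mR=20800/62677 → advance +1; mR−mL=-720/62677 → turn -1·90°
n=2: pose=(3,-5,S); sL=4/29, sR=20/121; mL=4/29, mR=532/3509; mL+mR=1016/3509 → advance +1; mR−mL=48/3509 → turn +1·90°
n=3: pose=(3,-6,E); sL=40/277, sR=40/317; mL=40/277, mR=11880/87809; mL+mR=24560/87809 → advance +1; mR−mL=-800/87809 → turn -1·90°
n=4: pose=(4,-6,S); sL=2/17, sR=5/36; mL=2/17, mR=157/1224; mL+mR=301/1224 → advance +1; mR−mL=13/1224 → turn +1·90°

0 10/61 1/5 10/61 111/610 2 -4 S
1 40/233 40/269 40/233 10040/62677 2 -5 E
2 4/29 20/121 4/29 532/3509 3 -5 S
3 40/277 40/317 40/277 11880/87809 3 -6 E
4 2/17 5/36 2/17 157/1224 4 -6 S
final 4 -7 E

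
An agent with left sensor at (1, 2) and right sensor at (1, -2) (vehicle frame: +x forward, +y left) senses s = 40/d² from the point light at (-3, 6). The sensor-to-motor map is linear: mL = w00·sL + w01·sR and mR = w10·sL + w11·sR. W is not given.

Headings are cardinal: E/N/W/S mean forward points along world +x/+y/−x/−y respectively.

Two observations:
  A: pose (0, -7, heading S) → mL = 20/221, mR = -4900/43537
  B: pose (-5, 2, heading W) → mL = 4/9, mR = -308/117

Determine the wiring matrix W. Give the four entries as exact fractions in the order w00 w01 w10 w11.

1/2 0 1/2 -1

obs A: pose=(0,-7,S) → sL=40/221, sR=40/197, mL=20/221, mR=-4900/43537
obs B: pose=(-5,2,W) → sL=8/9, sR=40/13, mL=4/9, mR=-308/117
sensor matrix S = [[40/221, 40/197], [8/9, 40/13]]; det S = 1917440/5093829
solve [mL_A; mL_B] = S·[w00; w01] and [mR_A; mR_B] = S·[w10; w11]:
  w00 = 1/2, w01 = 0, w10 = 1/2, w11 = -1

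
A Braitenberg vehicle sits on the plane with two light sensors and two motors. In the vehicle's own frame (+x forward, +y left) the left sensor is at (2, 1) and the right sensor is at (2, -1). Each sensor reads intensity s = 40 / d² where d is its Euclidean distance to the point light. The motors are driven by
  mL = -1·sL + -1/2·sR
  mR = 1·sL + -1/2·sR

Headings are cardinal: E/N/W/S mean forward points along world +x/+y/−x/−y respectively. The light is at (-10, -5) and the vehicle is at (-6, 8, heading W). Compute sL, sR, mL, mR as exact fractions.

left sensor world pos  = (-8, 7); dL² = 148
right sensor world pos = (-8, 9); dR² = 200
sL = 40/148 = 10/37
sR = 40/200 = 1/5
mL = -1·sL + -1/2·sR = -137/370
mR = 1·sL + -1/2·sR = 63/370

10/37 1/5 -137/370 63/370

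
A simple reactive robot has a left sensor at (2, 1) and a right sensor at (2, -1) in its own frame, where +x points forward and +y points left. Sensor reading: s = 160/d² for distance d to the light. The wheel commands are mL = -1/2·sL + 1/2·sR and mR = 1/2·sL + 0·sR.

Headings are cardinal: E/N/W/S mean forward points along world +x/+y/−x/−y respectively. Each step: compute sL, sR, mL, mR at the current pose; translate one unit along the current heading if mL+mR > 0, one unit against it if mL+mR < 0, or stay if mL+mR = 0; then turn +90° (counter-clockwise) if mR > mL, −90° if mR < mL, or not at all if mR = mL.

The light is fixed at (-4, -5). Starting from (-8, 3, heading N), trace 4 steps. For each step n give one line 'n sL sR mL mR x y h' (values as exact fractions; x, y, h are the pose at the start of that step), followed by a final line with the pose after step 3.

n=0: pose=(-8,3,N); sL=32/25, sR=160/109; mL=256/2725, mR=16/25; mL+mR=80/109 → advance +1; mR−mL=1488/2725 → turn +1·90°
n=1: pose=(-8,4,W); sL=8/5, sR=20/17; mL=-18/85, mR=4/5; mL+mR=10/17 → advance +1; mR−mL=86/85 → turn +1·90°
n=2: pose=(-9,4,S); sL=32/13, sR=32/17; mL=-64/221, mR=16/13; mL+mR=16/17 → advance +1; mR−mL=336/221 → turn +1·90°
n=3: pose=(-9,3,E); sL=16/9, sR=80/29; mL=128/261, mR=8/9; mL+mR=40/29 → advance +1; mR−mL=104/261 → turn +1·90°

0 32/25 160/109 256/2725 16/25 -8 3 N
1 8/5 20/17 -18/85 4/5 -8 4 W
2 32/13 32/17 -64/221 16/13 -9 4 S
3 16/9 80/29 128/261 8/9 -9 3 E
final -8 3 N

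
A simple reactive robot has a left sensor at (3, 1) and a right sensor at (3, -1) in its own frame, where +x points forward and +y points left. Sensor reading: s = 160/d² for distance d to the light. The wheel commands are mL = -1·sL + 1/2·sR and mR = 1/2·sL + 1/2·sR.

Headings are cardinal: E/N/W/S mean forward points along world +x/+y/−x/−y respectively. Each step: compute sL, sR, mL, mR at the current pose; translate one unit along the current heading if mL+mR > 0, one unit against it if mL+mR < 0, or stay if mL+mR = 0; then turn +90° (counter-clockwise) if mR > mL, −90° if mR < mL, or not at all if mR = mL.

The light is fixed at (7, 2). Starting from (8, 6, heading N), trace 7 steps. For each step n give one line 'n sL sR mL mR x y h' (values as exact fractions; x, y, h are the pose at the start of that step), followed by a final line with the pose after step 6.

n=0: pose=(8,6,N); sL=160/49, sR=160/53; mL=-4560/2597, mR=8160/2597; mL+mR=3600/2597 → advance +1; mR−mL=240/49 → turn +1·90°
n=1: pose=(8,7,W); sL=8, sR=4; mL=-6, mR=6; mL+mR=0 → advance +0; mR−mL=12 → turn +1·90°
n=2: pose=(8,7,S); sL=20, sR=40; mL=0, mR=30; mL+mR=30 → advance +1; mR−mL=30 → turn +1·90°
n=3: pose=(8,6,E); sL=160/41, sR=32/5; mL=-144/205, mR=1056/205; mL+mR=912/205 → advance +1; mR−mL=240/41 → turn +1·90°
n=4: pose=(9,6,N); sL=16/5, sR=80/29; mL=-264/145, mR=432/145; mL+mR=168/145 → advance +1; mR−mL=24/5 → turn +1·90°
n=5: pose=(9,7,W); sL=160/17, sR=160/37; mL=-4560/629, mR=4320/629; mL+mR=-240/629 → advance -1; mR−mL=240/17 → turn +1·90°
n=6: pose=(10,7,S); sL=8, sR=20; mL=2, mR=14; mL+mR=16 → advance +1; mR−mL=12 → turn +1·90°

0 160/49 160/53 -4560/2597 8160/2597 8 6 N
1 8 4 -6 6 8 7 W
2 20 40 0 30 8 7 S
3 160/41 32/5 -144/205 1056/205 8 6 E
4 16/5 80/29 -264/145 432/145 9 6 N
5 160/17 160/37 -4560/629 4320/629 9 7 W
6 8 20 2 14 10 7 S
final 10 6 E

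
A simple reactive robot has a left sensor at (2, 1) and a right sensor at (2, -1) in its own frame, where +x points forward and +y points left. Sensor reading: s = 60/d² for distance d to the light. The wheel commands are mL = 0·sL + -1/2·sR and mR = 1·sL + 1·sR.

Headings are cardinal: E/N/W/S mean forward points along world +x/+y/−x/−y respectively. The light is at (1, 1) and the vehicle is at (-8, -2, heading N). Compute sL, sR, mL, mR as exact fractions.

left sensor world pos  = (-9, 0); dL² = 101
right sensor world pos = (-7, 0); dR² = 65
sL = 60/101 = 60/101
sR = 60/65 = 12/13
mL = 0·sL + -1/2·sR = -6/13
mR = 1·sL + 1·sR = 1992/1313

60/101 12/13 -6/13 1992/1313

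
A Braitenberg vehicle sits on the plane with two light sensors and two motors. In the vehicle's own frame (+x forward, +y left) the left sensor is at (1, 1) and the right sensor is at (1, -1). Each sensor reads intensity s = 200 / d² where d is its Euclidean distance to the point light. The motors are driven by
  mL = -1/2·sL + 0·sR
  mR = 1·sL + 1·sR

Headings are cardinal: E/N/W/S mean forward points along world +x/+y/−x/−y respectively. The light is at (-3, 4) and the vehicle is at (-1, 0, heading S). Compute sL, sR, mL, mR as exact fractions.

left sensor world pos  = (0, -1); dL² = 34
right sensor world pos = (-2, -1); dR² = 26
sL = 200/34 = 100/17
sR = 200/26 = 100/13
mL = -1/2·sL + 0·sR = -50/17
mR = 1·sL + 1·sR = 3000/221

100/17 100/13 -50/17 3000/221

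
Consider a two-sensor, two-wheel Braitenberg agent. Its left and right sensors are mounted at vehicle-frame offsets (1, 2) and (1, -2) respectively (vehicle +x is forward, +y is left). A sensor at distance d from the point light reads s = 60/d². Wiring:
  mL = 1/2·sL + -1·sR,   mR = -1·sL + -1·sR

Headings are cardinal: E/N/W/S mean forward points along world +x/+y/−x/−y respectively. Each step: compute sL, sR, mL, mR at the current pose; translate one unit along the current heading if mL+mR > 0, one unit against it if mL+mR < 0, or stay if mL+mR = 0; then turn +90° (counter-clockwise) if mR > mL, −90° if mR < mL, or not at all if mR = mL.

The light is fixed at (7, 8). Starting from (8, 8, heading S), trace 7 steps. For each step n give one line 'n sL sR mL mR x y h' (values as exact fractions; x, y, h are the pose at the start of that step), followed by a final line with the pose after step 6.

0 6 30 -27 -36 8 8 S
1 60 20/3 70/3 -200/3 8 9 W
2 15 3 9/2 -18 9 9 N
3 60/13 60/13 -30/13 -120/13 9 8 E
4 6 30 -27 -36 8 8 S
5 60 20/3 70/3 -200/3 8 9 W
6 15 3 9/2 -18 9 9 N
final 9 8 E

n=0: pose=(8,8,S); sL=6, sR=30; mL=-27, mR=-36; mL+mR=-63 → advance -1; mR−mL=-9 → turn -1·90°
n=1: pose=(8,9,W); sL=60, sR=20/3; mL=70/3, mR=-200/3; mL+mR=-130/3 → advance -1; mR−mL=-90 → turn -1·90°
n=2: pose=(9,9,N); sL=15, sR=3; mL=9/2, mR=-18; mL+mR=-27/2 → advance -1; mR−mL=-45/2 → turn -1·90°
n=3: pose=(9,8,E); sL=60/13, sR=60/13; mL=-30/13, mR=-120/13; mL+mR=-150/13 → advance -1; mR−mL=-90/13 → turn -1·90°
n=4: pose=(8,8,S); sL=6, sR=30; mL=-27, mR=-36; mL+mR=-63 → advance -1; mR−mL=-9 → turn -1·90°
n=5: pose=(8,9,W); sL=60, sR=20/3; mL=70/3, mR=-200/3; mL+mR=-130/3 → advance -1; mR−mL=-90 → turn -1·90°
n=6: pose=(9,9,N); sL=15, sR=3; mL=9/2, mR=-18; mL+mR=-27/2 → advance -1; mR−mL=-45/2 → turn -1·90°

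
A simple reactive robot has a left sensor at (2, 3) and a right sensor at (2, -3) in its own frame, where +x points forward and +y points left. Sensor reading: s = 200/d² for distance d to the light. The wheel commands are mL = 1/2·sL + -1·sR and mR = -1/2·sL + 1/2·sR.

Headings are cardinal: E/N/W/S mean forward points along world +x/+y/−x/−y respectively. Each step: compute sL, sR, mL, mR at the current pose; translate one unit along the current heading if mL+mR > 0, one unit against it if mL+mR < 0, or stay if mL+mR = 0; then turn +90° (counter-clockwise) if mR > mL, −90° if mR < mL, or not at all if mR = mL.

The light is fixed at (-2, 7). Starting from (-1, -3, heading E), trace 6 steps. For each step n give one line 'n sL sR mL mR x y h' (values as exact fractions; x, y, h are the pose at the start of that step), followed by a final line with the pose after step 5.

n=0: pose=(-1,-3,E); sL=100/29, sR=100/89; mL=1550/2581, mR=-3000/2581; mL+mR=-50/89 → advance -1; mR−mL=-4550/2581 → turn -1·90°
n=1: pose=(-2,-3,S); sL=200/153, sR=200/153; mL=-100/153, mR=0; mL+mR=-100/153 → advance -1; mR−mL=100/153 → turn +1·90°
n=2: pose=(-2,-2,E); sL=5, sR=50/37; mL=85/74, mR=-135/74; mL+mR=-25/37 → advance -1; mR−mL=-110/37 → turn -1·90°
n=3: pose=(-3,-2,S); sL=8/5, sR=200/137; mL=-452/685, mR=-48/685; mL+mR=-100/137 → advance -1; mR−mL=404/685 → turn +1·90°
n=4: pose=(-3,-1,E); sL=100/13, sR=100/61; mL=1750/793, mR=-2400/793; mL+mR=-50/61 → advance -1; mR−mL=-4150/793 → turn -1·90°
n=5: pose=(-4,-1,S); sL=200/101, sR=8/5; mL=-308/505, mR=-96/505; mL+mR=-4/5 → advance -1; mR−mL=212/505 → turn +1·90°

0 100/29 100/89 1550/2581 -3000/2581 -1 -3 E
1 200/153 200/153 -100/153 0 -2 -3 S
2 5 50/37 85/74 -135/74 -2 -2 E
3 8/5 200/137 -452/685 -48/685 -3 -2 S
4 100/13 100/61 1750/793 -2400/793 -3 -1 E
5 200/101 8/5 -308/505 -96/505 -4 -1 S
final -4 0 E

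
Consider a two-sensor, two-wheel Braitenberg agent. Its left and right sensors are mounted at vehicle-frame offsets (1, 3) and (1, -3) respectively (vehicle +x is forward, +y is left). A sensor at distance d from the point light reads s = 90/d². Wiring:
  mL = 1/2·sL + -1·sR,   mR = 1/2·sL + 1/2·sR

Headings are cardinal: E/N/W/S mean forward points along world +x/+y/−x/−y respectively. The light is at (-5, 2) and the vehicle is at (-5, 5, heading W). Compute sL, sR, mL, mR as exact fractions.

left sensor world pos  = (-6, 2); dL² = 1
right sensor world pos = (-6, 8); dR² = 37
sL = 90/1 = 90
sR = 90/37 = 90/37
mL = 1/2·sL + -1·sR = 1575/37
mR = 1/2·sL + 1/2·sR = 1710/37

90 90/37 1575/37 1710/37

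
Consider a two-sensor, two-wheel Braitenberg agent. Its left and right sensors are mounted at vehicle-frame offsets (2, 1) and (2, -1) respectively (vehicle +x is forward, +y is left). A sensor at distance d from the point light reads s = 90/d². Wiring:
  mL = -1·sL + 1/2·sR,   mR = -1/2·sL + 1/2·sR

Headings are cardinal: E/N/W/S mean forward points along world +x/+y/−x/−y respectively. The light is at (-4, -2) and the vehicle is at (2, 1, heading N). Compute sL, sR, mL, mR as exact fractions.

9/5 45/37 -441/370 -54/185

left sensor world pos  = (1, 3); dL² = 50
right sensor world pos = (3, 3); dR² = 74
sL = 90/50 = 9/5
sR = 90/74 = 45/37
mL = -1·sL + 1/2·sR = -441/370
mR = -1/2·sL + 1/2·sR = -54/185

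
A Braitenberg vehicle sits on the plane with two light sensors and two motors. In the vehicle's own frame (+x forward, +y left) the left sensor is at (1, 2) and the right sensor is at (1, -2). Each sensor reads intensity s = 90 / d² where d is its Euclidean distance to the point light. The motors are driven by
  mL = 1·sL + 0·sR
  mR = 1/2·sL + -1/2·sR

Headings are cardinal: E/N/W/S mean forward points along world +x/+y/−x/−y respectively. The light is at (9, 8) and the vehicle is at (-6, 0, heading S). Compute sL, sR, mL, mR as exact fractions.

left sensor world pos  = (-4, -1); dL² = 250
right sensor world pos = (-8, -1); dR² = 370
sL = 90/250 = 9/25
sR = 90/370 = 9/37
mL = 1·sL + 0·sR = 9/25
mR = 1/2·sL + -1/2·sR = 54/925

9/25 9/37 9/25 54/925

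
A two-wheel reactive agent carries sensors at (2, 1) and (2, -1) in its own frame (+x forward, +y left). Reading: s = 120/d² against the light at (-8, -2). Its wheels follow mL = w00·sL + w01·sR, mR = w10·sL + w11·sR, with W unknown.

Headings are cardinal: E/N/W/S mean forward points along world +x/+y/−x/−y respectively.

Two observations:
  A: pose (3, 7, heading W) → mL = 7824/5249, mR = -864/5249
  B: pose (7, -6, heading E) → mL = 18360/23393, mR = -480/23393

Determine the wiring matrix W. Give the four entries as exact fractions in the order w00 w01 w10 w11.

1 1 -1 1

obs A: pose=(3,7,W) → sL=24/29, sR=120/181, mL=7824/5249, mR=-864/5249
obs B: pose=(7,-6,E) → sL=60/149, sR=60/157, mL=18360/23393, mR=-480/23393
sensor matrix S = [[24/29, 120/181], [60/149, 60/157]]; det S = 6053760/122789857
solve [mL_A; mL_B] = S·[w00; w01] and [mR_A; mR_B] = S·[w10; w11]:
  w00 = 1, w01 = 1, w10 = -1, w11 = 1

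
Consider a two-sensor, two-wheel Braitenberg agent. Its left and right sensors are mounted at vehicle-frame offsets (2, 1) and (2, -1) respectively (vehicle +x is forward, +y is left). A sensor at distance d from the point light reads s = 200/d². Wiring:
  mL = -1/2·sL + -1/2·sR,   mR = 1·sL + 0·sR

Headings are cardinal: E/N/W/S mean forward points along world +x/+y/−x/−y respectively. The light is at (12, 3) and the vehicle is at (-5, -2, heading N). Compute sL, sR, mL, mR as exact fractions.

left sensor world pos  = (-6, 0); dL² = 333
right sensor world pos = (-4, 0); dR² = 265
sL = 200/333 = 200/333
sR = 200/265 = 40/53
mL = -1/2·sL + -1/2·sR = -11960/17649
mR = 1·sL + 0·sR = 200/333

200/333 40/53 -11960/17649 200/333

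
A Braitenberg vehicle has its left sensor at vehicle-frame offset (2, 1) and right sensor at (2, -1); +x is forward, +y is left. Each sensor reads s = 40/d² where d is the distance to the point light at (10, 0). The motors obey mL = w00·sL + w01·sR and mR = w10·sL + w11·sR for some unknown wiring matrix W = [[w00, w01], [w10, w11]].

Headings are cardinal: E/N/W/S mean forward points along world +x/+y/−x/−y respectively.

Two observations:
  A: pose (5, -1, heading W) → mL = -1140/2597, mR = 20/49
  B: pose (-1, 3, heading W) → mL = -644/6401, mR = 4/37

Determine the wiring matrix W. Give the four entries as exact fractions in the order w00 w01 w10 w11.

1/2 -1 0 1/2

obs A: pose=(5,-1,W) → sL=40/53, sR=40/49, mL=-1140/2597, mR=20/49
obs B: pose=(-1,3,W) → sL=40/173, sR=8/37, mL=-644/6401, mR=4/37
sensor matrix S = [[40/53, 40/49], [40/173, 8/37]]; det S = -424960/16623397
solve [mL_A; mL_B] = S·[w00; w01] and [mR_A; mR_B] = S·[w10; w11]:
  w00 = 1/2, w01 = -1, w10 = 0, w11 = 1/2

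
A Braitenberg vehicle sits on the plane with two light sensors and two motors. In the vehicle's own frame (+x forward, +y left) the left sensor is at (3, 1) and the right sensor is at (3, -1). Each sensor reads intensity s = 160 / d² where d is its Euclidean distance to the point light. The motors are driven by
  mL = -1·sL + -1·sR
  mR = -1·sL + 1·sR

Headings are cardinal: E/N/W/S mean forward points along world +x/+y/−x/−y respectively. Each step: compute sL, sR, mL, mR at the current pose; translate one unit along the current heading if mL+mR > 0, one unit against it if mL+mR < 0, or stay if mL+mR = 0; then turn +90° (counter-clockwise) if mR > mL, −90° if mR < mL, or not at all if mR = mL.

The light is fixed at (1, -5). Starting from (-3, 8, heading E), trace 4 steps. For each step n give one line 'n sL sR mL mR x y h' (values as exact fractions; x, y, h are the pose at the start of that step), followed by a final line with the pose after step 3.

0 160/197 32/29 -10944/5713 1664/5713 -3 8 E
1 40/73 10/17 -1410/1241 50/1241 -4 8 N
2 32/37 160/233 -13376/8621 -1536/8621 -4 7 W
3 16/9 80/53 -1568/477 -128/477 -3 7 S
final -3 8 E

n=0: pose=(-3,8,E); sL=160/197, sR=32/29; mL=-10944/5713, mR=1664/5713; mL+mR=-320/197 → advance -1; mR−mL=64/29 → turn +1·90°
n=1: pose=(-4,8,N); sL=40/73, sR=10/17; mL=-1410/1241, mR=50/1241; mL+mR=-80/73 → advance -1; mR−mL=20/17 → turn +1·90°
n=2: pose=(-4,7,W); sL=32/37, sR=160/233; mL=-13376/8621, mR=-1536/8621; mL+mR=-64/37 → advance -1; mR−mL=320/233 → turn +1·90°
n=3: pose=(-3,7,S); sL=16/9, sR=80/53; mL=-1568/477, mR=-128/477; mL+mR=-32/9 → advance -1; mR−mL=160/53 → turn +1·90°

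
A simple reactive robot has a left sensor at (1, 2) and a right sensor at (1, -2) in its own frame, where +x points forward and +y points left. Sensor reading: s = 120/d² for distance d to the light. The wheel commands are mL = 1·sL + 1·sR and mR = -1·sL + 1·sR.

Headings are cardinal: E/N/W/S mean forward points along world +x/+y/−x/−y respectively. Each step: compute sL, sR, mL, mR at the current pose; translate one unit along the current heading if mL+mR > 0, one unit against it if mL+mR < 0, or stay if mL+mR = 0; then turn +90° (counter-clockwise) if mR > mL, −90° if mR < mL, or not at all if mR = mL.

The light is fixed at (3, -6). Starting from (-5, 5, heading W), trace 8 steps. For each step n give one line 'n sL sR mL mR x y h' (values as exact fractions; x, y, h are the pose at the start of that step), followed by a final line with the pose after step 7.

n=0: pose=(-5,5,W); sL=20/27, sR=12/25; mL=824/675, mR=-176/675; mL+mR=24/25 → advance +1; mR−mL=-40/27 → turn -1·90°
n=1: pose=(-6,5,N); sL=24/53, sR=120/193; mL=10992/10229, mR=1728/10229; mL+mR=240/193 → advance +1; mR−mL=-48/53 → turn -1·90°
n=2: pose=(-6,6,E); sL=6/13, sR=30/41; mL=636/533, mR=144/533; mL+mR=60/41 → advance +1; mR−mL=-12/13 → turn -1·90°
n=3: pose=(-5,6,S); sL=120/157, sR=120/221; mL=45360/34697, mR=-7680/34697; mL+mR=240/221 → advance +1; mR−mL=-240/157 → turn -1·90°
n=4: pose=(-5,5,W); sL=20/27, sR=12/25; mL=824/675, mR=-176/675; mL+mR=24/25 → advance +1; mR−mL=-40/27 → turn -1·90°
n=5: pose=(-6,5,N); sL=24/53, sR=120/193; mL=10992/10229, mR=1728/10229; mL+mR=240/193 → advance +1; mR−mL=-48/53 → turn -1·90°
n=6: pose=(-6,6,E); sL=6/13, sR=30/41; mL=636/533, mR=144/533; mL+mR=60/41 → advance +1; mR−mL=-12/13 → turn -1·90°
n=7: pose=(-5,6,S); sL=120/157, sR=120/221; mL=45360/34697, mR=-7680/34697; mL+mR=240/221 → advance +1; mR−mL=-240/157 → turn -1·90°

0 20/27 12/25 824/675 -176/675 -5 5 W
1 24/53 120/193 10992/10229 1728/10229 -6 5 N
2 6/13 30/41 636/533 144/533 -6 6 E
3 120/157 120/221 45360/34697 -7680/34697 -5 6 S
4 20/27 12/25 824/675 -176/675 -5 5 W
5 24/53 120/193 10992/10229 1728/10229 -6 5 N
6 6/13 30/41 636/533 144/533 -6 6 E
7 120/157 120/221 45360/34697 -7680/34697 -5 6 S
final -5 5 W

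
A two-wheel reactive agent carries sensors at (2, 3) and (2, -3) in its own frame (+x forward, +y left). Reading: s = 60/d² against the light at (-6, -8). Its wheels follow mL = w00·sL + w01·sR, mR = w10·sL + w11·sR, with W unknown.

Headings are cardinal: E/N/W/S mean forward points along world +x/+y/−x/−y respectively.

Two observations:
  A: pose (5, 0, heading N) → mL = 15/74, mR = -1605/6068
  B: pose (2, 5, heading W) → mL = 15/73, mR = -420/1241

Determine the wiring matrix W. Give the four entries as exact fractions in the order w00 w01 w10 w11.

0 1 -1 1/2

obs A: pose=(5,0,N) → sL=15/41, sR=15/74, mL=15/74, mR=-1605/6068
obs B: pose=(2,5,W) → sL=15/34, sR=15/73, mL=15/73, mR=-420/1241
sensor matrix S = [[15/41, 15/74], [15/34, 15/73]]; det S = -107325/7530388
solve [mL_A; mL_B] = S·[w00; w01] and [mR_A; mR_B] = S·[w10; w11]:
  w00 = 0, w01 = 1, w10 = -1, w11 = 1/2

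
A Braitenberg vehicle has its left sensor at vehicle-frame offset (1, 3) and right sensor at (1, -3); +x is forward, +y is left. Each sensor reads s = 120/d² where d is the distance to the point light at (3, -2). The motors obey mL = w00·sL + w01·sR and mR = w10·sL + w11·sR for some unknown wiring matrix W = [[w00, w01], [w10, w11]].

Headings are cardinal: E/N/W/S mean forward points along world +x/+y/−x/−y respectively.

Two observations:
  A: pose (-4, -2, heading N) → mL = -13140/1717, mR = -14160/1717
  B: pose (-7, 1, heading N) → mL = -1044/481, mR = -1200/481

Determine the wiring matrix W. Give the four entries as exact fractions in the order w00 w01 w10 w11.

-1/2 -1 -1 -1

obs A: pose=(-4,-2,N) → sL=120/101, sR=120/17, mL=-13140/1717, mR=-14160/1717
obs B: pose=(-7,1,N) → sL=24/37, sR=24/13, mL=-1044/481, mR=-1200/481
sensor matrix S = [[120/101, 120/17], [24/37, 24/13]]; det S = -1969920/825877
solve [mL_A; mL_B] = S·[w00; w01] and [mR_A; mR_B] = S·[w10; w11]:
  w00 = -1/2, w01 = -1, w10 = -1, w11 = -1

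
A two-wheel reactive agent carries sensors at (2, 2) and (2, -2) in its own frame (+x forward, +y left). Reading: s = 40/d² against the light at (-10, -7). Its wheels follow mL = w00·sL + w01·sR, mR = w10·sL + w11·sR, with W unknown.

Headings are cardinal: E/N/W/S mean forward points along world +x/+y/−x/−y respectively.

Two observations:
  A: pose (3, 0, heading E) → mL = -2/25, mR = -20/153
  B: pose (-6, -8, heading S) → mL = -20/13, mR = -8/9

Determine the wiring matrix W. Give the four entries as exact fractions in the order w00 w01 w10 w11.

obs A: pose=(3,0,E) → sL=20/153, sR=4/25, mL=-2/25, mR=-20/153
obs B: pose=(-6,-8,S) → sL=8/9, sR=40/13, mL=-20/13, mR=-8/9
sensor matrix S = [[20/153, 4/25], [8/9, 40/13]]; det S = 12928/49725
solve [mL_A; mL_B] = S·[w00; w01] and [mR_A; mR_B] = S·[w10; w11]:
  w00 = 0, w01 = -1/2, w10 = -1, w11 = 0

0 -1/2 -1 0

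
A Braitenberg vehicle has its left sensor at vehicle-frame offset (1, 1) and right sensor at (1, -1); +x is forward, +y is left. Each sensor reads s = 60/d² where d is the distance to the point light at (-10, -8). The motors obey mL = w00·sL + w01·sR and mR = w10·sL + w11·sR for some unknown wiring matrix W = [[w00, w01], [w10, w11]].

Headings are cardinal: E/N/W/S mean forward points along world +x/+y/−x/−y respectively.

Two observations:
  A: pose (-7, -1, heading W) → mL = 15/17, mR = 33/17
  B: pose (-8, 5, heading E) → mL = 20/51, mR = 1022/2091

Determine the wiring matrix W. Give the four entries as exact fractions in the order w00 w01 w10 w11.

obs A: pose=(-7,-1,W) → sL=3/2, sR=15/17, mL=15/17, mR=33/17
obs B: pose=(-8,5,E) → sL=12/41, sR=20/51, mL=20/51, mR=1022/2091
sensor matrix S = [[3/2, 15/17], [12/41, 20/51]]; det S = 230/697
solve [mL_A; mL_B] = S·[w00; w01] and [mR_A; mR_B] = S·[w10; w11]:
  w00 = 0, w01 = 1, w10 = 1, w11 = 1/2

0 1 1 1/2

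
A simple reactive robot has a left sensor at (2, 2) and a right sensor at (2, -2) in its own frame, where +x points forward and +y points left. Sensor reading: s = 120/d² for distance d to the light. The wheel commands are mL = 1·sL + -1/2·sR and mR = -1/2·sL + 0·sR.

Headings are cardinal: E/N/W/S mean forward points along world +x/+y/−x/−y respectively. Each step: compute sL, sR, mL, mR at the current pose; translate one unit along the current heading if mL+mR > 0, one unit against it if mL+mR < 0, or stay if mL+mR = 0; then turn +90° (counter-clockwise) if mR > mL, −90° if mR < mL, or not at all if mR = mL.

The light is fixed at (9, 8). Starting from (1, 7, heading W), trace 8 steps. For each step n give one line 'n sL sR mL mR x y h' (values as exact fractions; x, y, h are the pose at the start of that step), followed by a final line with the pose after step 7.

0 120/109 120/101 5580/11009 -60/109 1 7 W
1 60/41 60/13 -450/533 -30/41 2 7 N
2 120/97 40/27 1300/2619 -60/97 2 6 W
3 15/8 15/2 -15/8 -15/16 3 6 N
4 120/89 24/13 492/1157 -60/89 3 5 W
5 12/5 12 -18/5 -6/5 4 5 N
6 24/17 120/53 252/901 -12/17 4 4 W
7 3 15 -9/2 -3/2 5 4 N
final 5 3 W

n=0: pose=(1,7,W); sL=120/109, sR=120/101; mL=5580/11009, mR=-60/109; mL+mR=-480/11009 → advance -1; mR−mL=-11640/11009 → turn -1·90°
n=1: pose=(2,7,N); sL=60/41, sR=60/13; mL=-450/533, mR=-30/41; mL+mR=-840/533 → advance -1; mR−mL=60/533 → turn +1·90°
n=2: pose=(2,6,W); sL=120/97, sR=40/27; mL=1300/2619, mR=-60/97; mL+mR=-320/2619 → advance -1; mR−mL=-2920/2619 → turn -1·90°
n=3: pose=(3,6,N); sL=15/8, sR=15/2; mL=-15/8, mR=-15/16; mL+mR=-45/16 → advance -1; mR−mL=15/16 → turn +1·90°
n=4: pose=(3,5,W); sL=120/89, sR=24/13; mL=492/1157, mR=-60/89; mL+mR=-288/1157 → advance -1; mR−mL=-1272/1157 → turn -1·90°
n=5: pose=(4,5,N); sL=12/5, sR=12; mL=-18/5, mR=-6/5; mL+mR=-24/5 → advance -1; mR−mL=12/5 → turn +1·90°
n=6: pose=(4,4,W); sL=24/17, sR=120/53; mL=252/901, mR=-12/17; mL+mR=-384/901 → advance -1; mR−mL=-888/901 → turn -1·90°
n=7: pose=(5,4,N); sL=3, sR=15; mL=-9/2, mR=-3/2; mL+mR=-6 → advance -1; mR−mL=3 → turn +1·90°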